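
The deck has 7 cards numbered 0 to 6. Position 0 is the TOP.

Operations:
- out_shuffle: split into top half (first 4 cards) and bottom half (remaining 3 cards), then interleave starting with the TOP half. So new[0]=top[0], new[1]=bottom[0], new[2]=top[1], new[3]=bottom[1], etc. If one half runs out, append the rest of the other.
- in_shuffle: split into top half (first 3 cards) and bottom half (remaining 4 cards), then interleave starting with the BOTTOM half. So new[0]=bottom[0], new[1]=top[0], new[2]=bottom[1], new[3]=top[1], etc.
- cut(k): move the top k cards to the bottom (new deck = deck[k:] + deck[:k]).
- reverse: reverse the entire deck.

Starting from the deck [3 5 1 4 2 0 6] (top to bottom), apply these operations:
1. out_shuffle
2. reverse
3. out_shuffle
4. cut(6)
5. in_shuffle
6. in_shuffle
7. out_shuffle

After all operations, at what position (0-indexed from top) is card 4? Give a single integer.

After op 1 (out_shuffle): [3 2 5 0 1 6 4]
After op 2 (reverse): [4 6 1 0 5 2 3]
After op 3 (out_shuffle): [4 5 6 2 1 3 0]
After op 4 (cut(6)): [0 4 5 6 2 1 3]
After op 5 (in_shuffle): [6 0 2 4 1 5 3]
After op 6 (in_shuffle): [4 6 1 0 5 2 3]
After op 7 (out_shuffle): [4 5 6 2 1 3 0]
Card 4 is at position 0.

Answer: 0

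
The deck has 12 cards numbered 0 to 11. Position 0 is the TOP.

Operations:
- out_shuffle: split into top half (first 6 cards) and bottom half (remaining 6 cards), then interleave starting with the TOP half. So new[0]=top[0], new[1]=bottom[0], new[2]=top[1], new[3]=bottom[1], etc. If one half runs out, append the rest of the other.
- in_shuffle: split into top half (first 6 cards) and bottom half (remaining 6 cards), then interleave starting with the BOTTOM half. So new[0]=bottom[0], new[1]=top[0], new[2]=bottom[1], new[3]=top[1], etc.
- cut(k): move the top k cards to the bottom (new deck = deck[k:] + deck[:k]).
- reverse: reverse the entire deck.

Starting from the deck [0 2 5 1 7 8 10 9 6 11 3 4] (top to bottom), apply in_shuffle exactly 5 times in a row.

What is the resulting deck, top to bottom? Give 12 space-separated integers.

Answer: 3 6 10 7 5 0 4 11 9 8 1 2

Derivation:
After op 1 (in_shuffle): [10 0 9 2 6 5 11 1 3 7 4 8]
After op 2 (in_shuffle): [11 10 1 0 3 9 7 2 4 6 8 5]
After op 3 (in_shuffle): [7 11 2 10 4 1 6 0 8 3 5 9]
After op 4 (in_shuffle): [6 7 0 11 8 2 3 10 5 4 9 1]
After op 5 (in_shuffle): [3 6 10 7 5 0 4 11 9 8 1 2]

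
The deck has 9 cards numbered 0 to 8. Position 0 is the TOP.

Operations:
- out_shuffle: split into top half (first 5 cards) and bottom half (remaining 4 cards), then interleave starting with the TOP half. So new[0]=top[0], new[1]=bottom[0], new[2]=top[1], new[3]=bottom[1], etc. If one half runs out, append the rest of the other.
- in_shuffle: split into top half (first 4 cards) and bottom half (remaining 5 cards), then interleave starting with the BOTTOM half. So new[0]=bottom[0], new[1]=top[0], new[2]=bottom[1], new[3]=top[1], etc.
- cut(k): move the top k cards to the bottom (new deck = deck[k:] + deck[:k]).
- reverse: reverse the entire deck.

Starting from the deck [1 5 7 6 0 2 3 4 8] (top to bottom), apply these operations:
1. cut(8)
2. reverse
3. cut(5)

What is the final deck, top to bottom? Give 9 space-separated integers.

Answer: 7 5 1 8 4 3 2 0 6

Derivation:
After op 1 (cut(8)): [8 1 5 7 6 0 2 3 4]
After op 2 (reverse): [4 3 2 0 6 7 5 1 8]
After op 3 (cut(5)): [7 5 1 8 4 3 2 0 6]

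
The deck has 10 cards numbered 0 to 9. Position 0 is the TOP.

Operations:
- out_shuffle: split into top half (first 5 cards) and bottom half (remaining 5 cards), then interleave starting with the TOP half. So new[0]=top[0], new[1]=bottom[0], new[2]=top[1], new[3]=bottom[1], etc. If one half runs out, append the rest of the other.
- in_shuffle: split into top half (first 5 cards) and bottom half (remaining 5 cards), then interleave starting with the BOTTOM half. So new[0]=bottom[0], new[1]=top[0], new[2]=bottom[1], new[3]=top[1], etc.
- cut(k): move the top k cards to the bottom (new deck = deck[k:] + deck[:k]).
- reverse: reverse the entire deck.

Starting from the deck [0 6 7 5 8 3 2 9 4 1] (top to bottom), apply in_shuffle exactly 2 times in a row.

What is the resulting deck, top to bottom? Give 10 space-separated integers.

Answer: 7 3 4 0 5 2 1 6 8 9

Derivation:
After op 1 (in_shuffle): [3 0 2 6 9 7 4 5 1 8]
After op 2 (in_shuffle): [7 3 4 0 5 2 1 6 8 9]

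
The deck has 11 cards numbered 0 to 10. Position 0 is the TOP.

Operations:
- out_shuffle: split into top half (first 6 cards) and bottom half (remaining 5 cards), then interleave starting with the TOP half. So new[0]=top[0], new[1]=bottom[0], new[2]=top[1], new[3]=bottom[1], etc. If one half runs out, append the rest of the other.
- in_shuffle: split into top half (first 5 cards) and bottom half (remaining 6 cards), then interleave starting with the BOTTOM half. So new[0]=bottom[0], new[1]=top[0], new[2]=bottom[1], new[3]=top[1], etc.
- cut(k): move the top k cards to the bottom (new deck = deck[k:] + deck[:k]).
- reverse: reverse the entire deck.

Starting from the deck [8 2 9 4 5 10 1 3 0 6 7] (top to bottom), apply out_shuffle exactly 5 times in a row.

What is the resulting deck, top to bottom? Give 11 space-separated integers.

After op 1 (out_shuffle): [8 1 2 3 9 0 4 6 5 7 10]
After op 2 (out_shuffle): [8 4 1 6 2 5 3 7 9 10 0]
After op 3 (out_shuffle): [8 3 4 7 1 9 6 10 2 0 5]
After op 4 (out_shuffle): [8 6 3 10 4 2 7 0 1 5 9]
After op 5 (out_shuffle): [8 7 6 0 3 1 10 5 4 9 2]

Answer: 8 7 6 0 3 1 10 5 4 9 2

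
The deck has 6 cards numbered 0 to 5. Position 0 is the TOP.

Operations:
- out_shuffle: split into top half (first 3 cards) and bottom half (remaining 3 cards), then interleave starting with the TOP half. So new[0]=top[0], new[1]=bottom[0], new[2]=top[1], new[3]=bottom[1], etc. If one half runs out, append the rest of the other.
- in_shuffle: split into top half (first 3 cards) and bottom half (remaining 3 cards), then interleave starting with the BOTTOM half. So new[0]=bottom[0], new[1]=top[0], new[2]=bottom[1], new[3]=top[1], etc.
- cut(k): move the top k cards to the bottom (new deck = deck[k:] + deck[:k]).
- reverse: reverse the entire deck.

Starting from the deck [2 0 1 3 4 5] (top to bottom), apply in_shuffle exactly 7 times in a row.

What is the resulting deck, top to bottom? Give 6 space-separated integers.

Answer: 3 2 4 0 5 1

Derivation:
After op 1 (in_shuffle): [3 2 4 0 5 1]
After op 2 (in_shuffle): [0 3 5 2 1 4]
After op 3 (in_shuffle): [2 0 1 3 4 5]
After op 4 (in_shuffle): [3 2 4 0 5 1]
After op 5 (in_shuffle): [0 3 5 2 1 4]
After op 6 (in_shuffle): [2 0 1 3 4 5]
After op 7 (in_shuffle): [3 2 4 0 5 1]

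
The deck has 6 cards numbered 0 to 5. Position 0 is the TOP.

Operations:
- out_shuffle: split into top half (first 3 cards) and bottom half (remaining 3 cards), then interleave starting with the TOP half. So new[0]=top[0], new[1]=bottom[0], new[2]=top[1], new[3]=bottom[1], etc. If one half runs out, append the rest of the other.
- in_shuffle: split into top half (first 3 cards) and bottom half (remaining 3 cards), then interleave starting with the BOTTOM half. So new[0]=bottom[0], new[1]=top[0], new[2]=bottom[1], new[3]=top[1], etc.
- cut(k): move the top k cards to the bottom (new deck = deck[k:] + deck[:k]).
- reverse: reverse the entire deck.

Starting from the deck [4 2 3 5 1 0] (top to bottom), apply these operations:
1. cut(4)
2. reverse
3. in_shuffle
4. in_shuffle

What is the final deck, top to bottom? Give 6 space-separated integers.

After op 1 (cut(4)): [1 0 4 2 3 5]
After op 2 (reverse): [5 3 2 4 0 1]
After op 3 (in_shuffle): [4 5 0 3 1 2]
After op 4 (in_shuffle): [3 4 1 5 2 0]

Answer: 3 4 1 5 2 0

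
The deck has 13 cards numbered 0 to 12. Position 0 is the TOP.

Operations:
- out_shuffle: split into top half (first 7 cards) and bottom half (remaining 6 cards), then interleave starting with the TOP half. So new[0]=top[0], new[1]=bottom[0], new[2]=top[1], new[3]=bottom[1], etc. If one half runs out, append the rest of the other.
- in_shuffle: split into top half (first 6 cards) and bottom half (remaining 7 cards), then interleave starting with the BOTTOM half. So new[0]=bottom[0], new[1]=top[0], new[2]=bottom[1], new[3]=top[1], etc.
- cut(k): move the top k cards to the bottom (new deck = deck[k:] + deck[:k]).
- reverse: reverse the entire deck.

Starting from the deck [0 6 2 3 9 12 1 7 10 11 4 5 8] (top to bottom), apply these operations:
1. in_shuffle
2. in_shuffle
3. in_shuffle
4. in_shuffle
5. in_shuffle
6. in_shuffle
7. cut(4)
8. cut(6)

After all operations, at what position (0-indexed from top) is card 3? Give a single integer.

After op 1 (in_shuffle): [1 0 7 6 10 2 11 3 4 9 5 12 8]
After op 2 (in_shuffle): [11 1 3 0 4 7 9 6 5 10 12 2 8]
After op 3 (in_shuffle): [9 11 6 1 5 3 10 0 12 4 2 7 8]
After op 4 (in_shuffle): [10 9 0 11 12 6 4 1 2 5 7 3 8]
After op 5 (in_shuffle): [4 10 1 9 2 0 5 11 7 12 3 6 8]
After op 6 (in_shuffle): [5 4 11 10 7 1 12 9 3 2 6 0 8]
After op 7 (cut(4)): [7 1 12 9 3 2 6 0 8 5 4 11 10]
After op 8 (cut(6)): [6 0 8 5 4 11 10 7 1 12 9 3 2]
Card 3 is at position 11.

Answer: 11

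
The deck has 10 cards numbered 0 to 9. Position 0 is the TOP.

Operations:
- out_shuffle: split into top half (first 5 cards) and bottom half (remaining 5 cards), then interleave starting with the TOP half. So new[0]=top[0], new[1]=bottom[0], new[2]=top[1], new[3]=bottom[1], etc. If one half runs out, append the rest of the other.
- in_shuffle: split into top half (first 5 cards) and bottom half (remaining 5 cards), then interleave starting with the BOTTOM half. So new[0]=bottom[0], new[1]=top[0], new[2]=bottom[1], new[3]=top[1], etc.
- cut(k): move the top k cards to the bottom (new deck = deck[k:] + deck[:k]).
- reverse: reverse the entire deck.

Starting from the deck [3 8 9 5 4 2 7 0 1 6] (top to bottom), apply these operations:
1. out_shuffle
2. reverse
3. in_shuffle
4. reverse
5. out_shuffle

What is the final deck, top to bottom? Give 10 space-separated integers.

Answer: 0 8 3 4 5 7 2 6 1 9

Derivation:
After op 1 (out_shuffle): [3 2 8 7 9 0 5 1 4 6]
After op 2 (reverse): [6 4 1 5 0 9 7 8 2 3]
After op 3 (in_shuffle): [9 6 7 4 8 1 2 5 3 0]
After op 4 (reverse): [0 3 5 2 1 8 4 7 6 9]
After op 5 (out_shuffle): [0 8 3 4 5 7 2 6 1 9]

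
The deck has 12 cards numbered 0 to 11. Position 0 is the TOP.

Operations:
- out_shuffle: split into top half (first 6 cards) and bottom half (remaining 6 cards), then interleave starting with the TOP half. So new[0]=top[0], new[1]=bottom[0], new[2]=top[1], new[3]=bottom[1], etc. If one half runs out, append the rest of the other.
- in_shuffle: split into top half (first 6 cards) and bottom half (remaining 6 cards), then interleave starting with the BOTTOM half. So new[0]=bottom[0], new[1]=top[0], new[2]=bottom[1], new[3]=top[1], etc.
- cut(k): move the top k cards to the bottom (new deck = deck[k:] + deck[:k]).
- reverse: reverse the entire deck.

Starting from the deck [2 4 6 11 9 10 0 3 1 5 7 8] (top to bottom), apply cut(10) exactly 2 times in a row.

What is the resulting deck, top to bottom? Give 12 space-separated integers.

After op 1 (cut(10)): [7 8 2 4 6 11 9 10 0 3 1 5]
After op 2 (cut(10)): [1 5 7 8 2 4 6 11 9 10 0 3]

Answer: 1 5 7 8 2 4 6 11 9 10 0 3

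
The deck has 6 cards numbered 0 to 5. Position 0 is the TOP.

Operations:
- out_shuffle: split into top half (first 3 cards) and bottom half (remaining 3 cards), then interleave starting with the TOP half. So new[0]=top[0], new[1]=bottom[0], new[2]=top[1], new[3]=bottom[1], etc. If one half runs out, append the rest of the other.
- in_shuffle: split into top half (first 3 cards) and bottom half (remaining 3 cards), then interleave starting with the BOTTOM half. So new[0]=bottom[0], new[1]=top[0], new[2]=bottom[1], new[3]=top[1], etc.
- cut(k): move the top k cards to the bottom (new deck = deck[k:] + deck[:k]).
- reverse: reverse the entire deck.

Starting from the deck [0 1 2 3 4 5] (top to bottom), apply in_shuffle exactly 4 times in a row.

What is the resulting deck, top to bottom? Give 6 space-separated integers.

Answer: 3 0 4 1 5 2

Derivation:
After op 1 (in_shuffle): [3 0 4 1 5 2]
After op 2 (in_shuffle): [1 3 5 0 2 4]
After op 3 (in_shuffle): [0 1 2 3 4 5]
After op 4 (in_shuffle): [3 0 4 1 5 2]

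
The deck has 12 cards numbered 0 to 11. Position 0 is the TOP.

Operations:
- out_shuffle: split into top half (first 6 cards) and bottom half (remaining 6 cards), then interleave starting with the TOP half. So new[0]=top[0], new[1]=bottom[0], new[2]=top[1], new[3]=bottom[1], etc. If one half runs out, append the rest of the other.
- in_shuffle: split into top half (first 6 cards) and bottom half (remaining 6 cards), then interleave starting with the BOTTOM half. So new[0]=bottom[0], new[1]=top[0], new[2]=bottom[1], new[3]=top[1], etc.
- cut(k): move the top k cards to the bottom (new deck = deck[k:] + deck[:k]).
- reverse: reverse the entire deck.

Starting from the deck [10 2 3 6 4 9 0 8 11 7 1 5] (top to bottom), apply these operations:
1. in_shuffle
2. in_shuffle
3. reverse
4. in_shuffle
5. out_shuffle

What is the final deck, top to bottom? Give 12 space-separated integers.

Answer: 8 6 3 5 1 0 9 2 10 7 11 4

Derivation:
After op 1 (in_shuffle): [0 10 8 2 11 3 7 6 1 4 5 9]
After op 2 (in_shuffle): [7 0 6 10 1 8 4 2 5 11 9 3]
After op 3 (reverse): [3 9 11 5 2 4 8 1 10 6 0 7]
After op 4 (in_shuffle): [8 3 1 9 10 11 6 5 0 2 7 4]
After op 5 (out_shuffle): [8 6 3 5 1 0 9 2 10 7 11 4]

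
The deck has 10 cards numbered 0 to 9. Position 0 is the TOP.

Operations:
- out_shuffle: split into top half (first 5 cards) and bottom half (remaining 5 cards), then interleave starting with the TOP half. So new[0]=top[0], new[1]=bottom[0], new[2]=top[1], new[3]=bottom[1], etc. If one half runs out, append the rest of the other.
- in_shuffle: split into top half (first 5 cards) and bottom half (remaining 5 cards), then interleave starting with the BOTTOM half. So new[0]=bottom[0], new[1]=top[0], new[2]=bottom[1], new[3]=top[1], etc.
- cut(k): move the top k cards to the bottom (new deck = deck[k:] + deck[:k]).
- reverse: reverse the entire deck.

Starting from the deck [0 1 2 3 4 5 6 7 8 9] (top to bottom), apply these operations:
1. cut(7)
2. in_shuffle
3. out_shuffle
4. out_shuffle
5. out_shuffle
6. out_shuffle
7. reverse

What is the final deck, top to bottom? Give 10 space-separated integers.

Answer: 1 9 7 5 3 0 8 6 4 2

Derivation:
After op 1 (cut(7)): [7 8 9 0 1 2 3 4 5 6]
After op 2 (in_shuffle): [2 7 3 8 4 9 5 0 6 1]
After op 3 (out_shuffle): [2 9 7 5 3 0 8 6 4 1]
After op 4 (out_shuffle): [2 0 9 8 7 6 5 4 3 1]
After op 5 (out_shuffle): [2 6 0 5 9 4 8 3 7 1]
After op 6 (out_shuffle): [2 4 6 8 0 3 5 7 9 1]
After op 7 (reverse): [1 9 7 5 3 0 8 6 4 2]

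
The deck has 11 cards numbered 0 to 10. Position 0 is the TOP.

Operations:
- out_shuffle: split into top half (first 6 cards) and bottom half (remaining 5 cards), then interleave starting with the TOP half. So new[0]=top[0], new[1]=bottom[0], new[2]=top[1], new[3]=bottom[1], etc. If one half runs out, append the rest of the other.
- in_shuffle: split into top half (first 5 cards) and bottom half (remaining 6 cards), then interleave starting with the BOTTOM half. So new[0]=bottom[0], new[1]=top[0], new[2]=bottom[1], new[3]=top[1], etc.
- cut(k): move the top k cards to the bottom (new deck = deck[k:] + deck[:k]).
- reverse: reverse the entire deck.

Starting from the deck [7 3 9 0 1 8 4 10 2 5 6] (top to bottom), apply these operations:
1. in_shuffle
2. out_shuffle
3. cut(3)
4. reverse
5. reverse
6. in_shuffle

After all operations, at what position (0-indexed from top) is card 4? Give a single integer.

Answer: 3

Derivation:
After op 1 (in_shuffle): [8 7 4 3 10 9 2 0 5 1 6]
After op 2 (out_shuffle): [8 2 7 0 4 5 3 1 10 6 9]
After op 3 (cut(3)): [0 4 5 3 1 10 6 9 8 2 7]
After op 4 (reverse): [7 2 8 9 6 10 1 3 5 4 0]
After op 5 (reverse): [0 4 5 3 1 10 6 9 8 2 7]
After op 6 (in_shuffle): [10 0 6 4 9 5 8 3 2 1 7]
Card 4 is at position 3.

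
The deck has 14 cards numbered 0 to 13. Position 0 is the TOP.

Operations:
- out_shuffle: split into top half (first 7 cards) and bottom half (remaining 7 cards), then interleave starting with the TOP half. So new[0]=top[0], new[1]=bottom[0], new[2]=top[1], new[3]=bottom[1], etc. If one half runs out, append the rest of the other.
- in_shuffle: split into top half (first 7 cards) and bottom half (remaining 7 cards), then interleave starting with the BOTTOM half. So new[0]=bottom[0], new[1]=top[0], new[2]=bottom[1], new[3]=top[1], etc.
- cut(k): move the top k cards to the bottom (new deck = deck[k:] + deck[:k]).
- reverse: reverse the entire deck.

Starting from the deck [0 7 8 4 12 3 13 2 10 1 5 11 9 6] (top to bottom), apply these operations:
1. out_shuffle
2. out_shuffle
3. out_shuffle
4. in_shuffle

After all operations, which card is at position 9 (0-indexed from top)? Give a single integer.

Answer: 2

Derivation:
After op 1 (out_shuffle): [0 2 7 10 8 1 4 5 12 11 3 9 13 6]
After op 2 (out_shuffle): [0 5 2 12 7 11 10 3 8 9 1 13 4 6]
After op 3 (out_shuffle): [0 3 5 8 2 9 12 1 7 13 11 4 10 6]
After op 4 (in_shuffle): [1 0 7 3 13 5 11 8 4 2 10 9 6 12]
Position 9: card 2.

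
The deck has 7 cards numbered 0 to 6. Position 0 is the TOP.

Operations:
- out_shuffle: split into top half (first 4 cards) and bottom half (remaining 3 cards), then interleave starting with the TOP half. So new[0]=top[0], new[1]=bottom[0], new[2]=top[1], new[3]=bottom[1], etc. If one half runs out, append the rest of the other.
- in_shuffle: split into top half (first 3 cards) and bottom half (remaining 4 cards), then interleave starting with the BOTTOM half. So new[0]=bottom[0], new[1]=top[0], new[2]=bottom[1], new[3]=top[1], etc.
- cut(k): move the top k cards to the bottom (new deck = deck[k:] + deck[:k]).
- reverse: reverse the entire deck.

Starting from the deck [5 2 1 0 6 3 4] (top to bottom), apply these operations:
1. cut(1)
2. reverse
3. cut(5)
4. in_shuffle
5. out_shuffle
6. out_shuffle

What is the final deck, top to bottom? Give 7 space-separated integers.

Answer: 4 3 6 0 1 2 5

Derivation:
After op 1 (cut(1)): [2 1 0 6 3 4 5]
After op 2 (reverse): [5 4 3 6 0 1 2]
After op 3 (cut(5)): [1 2 5 4 3 6 0]
After op 4 (in_shuffle): [4 1 3 2 6 5 0]
After op 5 (out_shuffle): [4 6 1 5 3 0 2]
After op 6 (out_shuffle): [4 3 6 0 1 2 5]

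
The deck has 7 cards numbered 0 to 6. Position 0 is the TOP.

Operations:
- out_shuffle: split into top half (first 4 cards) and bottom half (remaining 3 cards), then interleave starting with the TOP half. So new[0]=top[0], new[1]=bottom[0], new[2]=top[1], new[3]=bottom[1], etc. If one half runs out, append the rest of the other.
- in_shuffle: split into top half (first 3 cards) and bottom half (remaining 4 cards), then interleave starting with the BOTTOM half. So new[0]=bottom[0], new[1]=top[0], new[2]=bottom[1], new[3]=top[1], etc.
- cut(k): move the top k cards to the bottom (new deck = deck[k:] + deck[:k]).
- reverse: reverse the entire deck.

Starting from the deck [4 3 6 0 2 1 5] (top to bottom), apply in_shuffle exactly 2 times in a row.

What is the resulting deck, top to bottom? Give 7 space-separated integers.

After op 1 (in_shuffle): [0 4 2 3 1 6 5]
After op 2 (in_shuffle): [3 0 1 4 6 2 5]

Answer: 3 0 1 4 6 2 5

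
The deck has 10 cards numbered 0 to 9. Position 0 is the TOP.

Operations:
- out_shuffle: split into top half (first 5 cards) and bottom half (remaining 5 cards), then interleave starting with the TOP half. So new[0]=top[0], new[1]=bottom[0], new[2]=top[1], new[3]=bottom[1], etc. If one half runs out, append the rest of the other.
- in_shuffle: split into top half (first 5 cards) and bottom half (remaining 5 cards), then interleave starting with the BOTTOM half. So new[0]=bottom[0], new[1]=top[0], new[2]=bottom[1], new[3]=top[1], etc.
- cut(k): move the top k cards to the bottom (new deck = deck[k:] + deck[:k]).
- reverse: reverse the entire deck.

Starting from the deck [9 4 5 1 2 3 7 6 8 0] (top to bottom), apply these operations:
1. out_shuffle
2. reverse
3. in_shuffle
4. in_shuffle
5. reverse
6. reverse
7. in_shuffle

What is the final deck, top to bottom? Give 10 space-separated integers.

Answer: 7 8 9 5 2 3 6 0 4 1

Derivation:
After op 1 (out_shuffle): [9 3 4 7 5 6 1 8 2 0]
After op 2 (reverse): [0 2 8 1 6 5 7 4 3 9]
After op 3 (in_shuffle): [5 0 7 2 4 8 3 1 9 6]
After op 4 (in_shuffle): [8 5 3 0 1 7 9 2 6 4]
After op 5 (reverse): [4 6 2 9 7 1 0 3 5 8]
After op 6 (reverse): [8 5 3 0 1 7 9 2 6 4]
After op 7 (in_shuffle): [7 8 9 5 2 3 6 0 4 1]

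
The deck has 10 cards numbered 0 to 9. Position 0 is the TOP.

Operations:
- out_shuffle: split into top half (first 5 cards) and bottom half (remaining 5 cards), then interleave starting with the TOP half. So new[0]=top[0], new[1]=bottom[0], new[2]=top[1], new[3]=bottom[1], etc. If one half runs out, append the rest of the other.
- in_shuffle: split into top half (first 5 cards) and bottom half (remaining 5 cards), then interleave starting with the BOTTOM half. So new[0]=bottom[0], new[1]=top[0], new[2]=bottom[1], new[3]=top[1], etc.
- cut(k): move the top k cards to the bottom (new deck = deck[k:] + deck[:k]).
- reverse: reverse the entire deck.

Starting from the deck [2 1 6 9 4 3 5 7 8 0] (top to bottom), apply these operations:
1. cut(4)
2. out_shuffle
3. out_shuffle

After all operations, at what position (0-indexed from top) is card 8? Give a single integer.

Answer: 7

Derivation:
After op 1 (cut(4)): [4 3 5 7 8 0 2 1 6 9]
After op 2 (out_shuffle): [4 0 3 2 5 1 7 6 8 9]
After op 3 (out_shuffle): [4 1 0 7 3 6 2 8 5 9]
Card 8 is at position 7.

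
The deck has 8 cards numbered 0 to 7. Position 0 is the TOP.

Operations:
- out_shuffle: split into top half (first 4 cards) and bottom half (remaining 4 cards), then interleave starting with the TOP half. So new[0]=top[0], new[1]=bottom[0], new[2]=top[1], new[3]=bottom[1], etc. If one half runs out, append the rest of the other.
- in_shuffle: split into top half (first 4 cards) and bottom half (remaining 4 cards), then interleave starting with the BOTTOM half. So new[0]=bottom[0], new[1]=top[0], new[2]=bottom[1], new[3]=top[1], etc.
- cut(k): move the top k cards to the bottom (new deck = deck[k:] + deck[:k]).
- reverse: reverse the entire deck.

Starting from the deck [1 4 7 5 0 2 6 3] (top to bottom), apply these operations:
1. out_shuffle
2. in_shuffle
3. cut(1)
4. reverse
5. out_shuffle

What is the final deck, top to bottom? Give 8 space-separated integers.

After op 1 (out_shuffle): [1 0 4 2 7 6 5 3]
After op 2 (in_shuffle): [7 1 6 0 5 4 3 2]
After op 3 (cut(1)): [1 6 0 5 4 3 2 7]
After op 4 (reverse): [7 2 3 4 5 0 6 1]
After op 5 (out_shuffle): [7 5 2 0 3 6 4 1]

Answer: 7 5 2 0 3 6 4 1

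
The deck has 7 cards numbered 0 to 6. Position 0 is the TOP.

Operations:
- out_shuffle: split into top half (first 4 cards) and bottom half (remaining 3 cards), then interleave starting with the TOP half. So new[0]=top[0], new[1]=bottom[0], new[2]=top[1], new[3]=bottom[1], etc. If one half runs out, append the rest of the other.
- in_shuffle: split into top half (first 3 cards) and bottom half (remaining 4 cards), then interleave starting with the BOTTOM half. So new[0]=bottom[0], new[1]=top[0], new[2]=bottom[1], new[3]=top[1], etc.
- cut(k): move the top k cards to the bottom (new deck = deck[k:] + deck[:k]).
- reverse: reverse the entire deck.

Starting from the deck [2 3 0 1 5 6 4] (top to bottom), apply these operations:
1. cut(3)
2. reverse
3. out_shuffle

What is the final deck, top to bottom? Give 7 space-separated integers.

After op 1 (cut(3)): [1 5 6 4 2 3 0]
After op 2 (reverse): [0 3 2 4 6 5 1]
After op 3 (out_shuffle): [0 6 3 5 2 1 4]

Answer: 0 6 3 5 2 1 4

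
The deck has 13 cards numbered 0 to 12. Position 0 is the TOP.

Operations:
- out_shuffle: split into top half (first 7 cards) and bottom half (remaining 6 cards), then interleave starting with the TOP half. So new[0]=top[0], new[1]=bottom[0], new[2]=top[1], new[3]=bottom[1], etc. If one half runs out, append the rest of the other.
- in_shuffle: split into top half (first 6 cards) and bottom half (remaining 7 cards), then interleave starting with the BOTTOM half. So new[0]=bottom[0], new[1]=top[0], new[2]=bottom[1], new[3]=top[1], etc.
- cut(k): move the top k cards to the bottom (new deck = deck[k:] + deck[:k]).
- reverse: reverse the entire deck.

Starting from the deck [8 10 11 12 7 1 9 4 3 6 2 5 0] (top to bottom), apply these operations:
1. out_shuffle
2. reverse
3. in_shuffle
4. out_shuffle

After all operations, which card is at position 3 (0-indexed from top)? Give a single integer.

After op 1 (out_shuffle): [8 4 10 3 11 6 12 2 7 5 1 0 9]
After op 2 (reverse): [9 0 1 5 7 2 12 6 11 3 10 4 8]
After op 3 (in_shuffle): [12 9 6 0 11 1 3 5 10 7 4 2 8]
After op 4 (out_shuffle): [12 5 9 10 6 7 0 4 11 2 1 8 3]
Position 3: card 10.

Answer: 10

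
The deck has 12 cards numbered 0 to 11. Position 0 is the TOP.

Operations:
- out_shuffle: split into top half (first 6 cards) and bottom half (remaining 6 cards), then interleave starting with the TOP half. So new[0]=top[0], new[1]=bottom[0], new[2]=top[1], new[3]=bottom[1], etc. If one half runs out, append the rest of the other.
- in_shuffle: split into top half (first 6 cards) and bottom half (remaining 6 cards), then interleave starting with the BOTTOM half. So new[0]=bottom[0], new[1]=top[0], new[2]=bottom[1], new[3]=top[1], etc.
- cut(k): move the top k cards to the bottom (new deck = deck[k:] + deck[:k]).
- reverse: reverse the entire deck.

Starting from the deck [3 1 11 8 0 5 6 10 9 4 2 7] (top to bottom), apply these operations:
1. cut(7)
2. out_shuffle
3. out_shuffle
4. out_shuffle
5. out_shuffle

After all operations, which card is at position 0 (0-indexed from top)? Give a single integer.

Answer: 10

Derivation:
After op 1 (cut(7)): [10 9 4 2 7 3 1 11 8 0 5 6]
After op 2 (out_shuffle): [10 1 9 11 4 8 2 0 7 5 3 6]
After op 3 (out_shuffle): [10 2 1 0 9 7 11 5 4 3 8 6]
After op 4 (out_shuffle): [10 11 2 5 1 4 0 3 9 8 7 6]
After op 5 (out_shuffle): [10 0 11 3 2 9 5 8 1 7 4 6]
Position 0: card 10.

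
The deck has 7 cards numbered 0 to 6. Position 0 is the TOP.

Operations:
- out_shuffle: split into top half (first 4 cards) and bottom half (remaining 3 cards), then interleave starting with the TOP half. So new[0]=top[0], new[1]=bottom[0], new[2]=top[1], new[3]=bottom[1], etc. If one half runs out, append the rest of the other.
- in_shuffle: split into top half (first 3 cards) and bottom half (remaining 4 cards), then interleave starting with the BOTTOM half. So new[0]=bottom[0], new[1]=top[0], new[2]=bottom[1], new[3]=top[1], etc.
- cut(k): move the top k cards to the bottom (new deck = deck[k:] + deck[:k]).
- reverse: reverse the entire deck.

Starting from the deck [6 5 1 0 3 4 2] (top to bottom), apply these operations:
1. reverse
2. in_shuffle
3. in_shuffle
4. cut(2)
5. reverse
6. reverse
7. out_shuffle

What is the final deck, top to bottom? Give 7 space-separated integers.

After op 1 (reverse): [2 4 3 0 1 5 6]
After op 2 (in_shuffle): [0 2 1 4 5 3 6]
After op 3 (in_shuffle): [4 0 5 2 3 1 6]
After op 4 (cut(2)): [5 2 3 1 6 4 0]
After op 5 (reverse): [0 4 6 1 3 2 5]
After op 6 (reverse): [5 2 3 1 6 4 0]
After op 7 (out_shuffle): [5 6 2 4 3 0 1]

Answer: 5 6 2 4 3 0 1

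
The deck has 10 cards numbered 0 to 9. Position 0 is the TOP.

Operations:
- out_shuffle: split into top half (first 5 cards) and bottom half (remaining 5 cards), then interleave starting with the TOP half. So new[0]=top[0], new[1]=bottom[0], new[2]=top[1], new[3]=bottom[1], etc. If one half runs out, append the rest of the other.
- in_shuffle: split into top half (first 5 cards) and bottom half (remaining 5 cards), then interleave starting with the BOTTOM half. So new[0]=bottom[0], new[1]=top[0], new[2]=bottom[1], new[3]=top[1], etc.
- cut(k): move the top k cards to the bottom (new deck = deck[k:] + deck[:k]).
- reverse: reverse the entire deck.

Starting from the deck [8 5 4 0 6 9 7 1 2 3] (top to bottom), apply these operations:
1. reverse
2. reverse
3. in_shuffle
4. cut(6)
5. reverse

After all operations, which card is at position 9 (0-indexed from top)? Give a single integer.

After op 1 (reverse): [3 2 1 7 9 6 0 4 5 8]
After op 2 (reverse): [8 5 4 0 6 9 7 1 2 3]
After op 3 (in_shuffle): [9 8 7 5 1 4 2 0 3 6]
After op 4 (cut(6)): [2 0 3 6 9 8 7 5 1 4]
After op 5 (reverse): [4 1 5 7 8 9 6 3 0 2]
Position 9: card 2.

Answer: 2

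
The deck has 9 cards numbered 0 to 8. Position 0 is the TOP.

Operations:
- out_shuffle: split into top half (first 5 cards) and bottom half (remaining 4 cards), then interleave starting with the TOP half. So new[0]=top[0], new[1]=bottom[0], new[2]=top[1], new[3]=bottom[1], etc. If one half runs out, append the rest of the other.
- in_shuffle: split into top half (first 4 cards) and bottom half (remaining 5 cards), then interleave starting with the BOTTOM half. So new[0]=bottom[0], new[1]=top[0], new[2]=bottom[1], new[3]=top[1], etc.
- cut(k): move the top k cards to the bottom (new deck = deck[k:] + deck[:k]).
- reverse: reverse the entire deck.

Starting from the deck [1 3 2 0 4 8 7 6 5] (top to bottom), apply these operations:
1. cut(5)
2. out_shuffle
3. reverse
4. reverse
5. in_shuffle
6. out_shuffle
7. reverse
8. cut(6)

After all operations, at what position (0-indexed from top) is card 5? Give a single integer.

After op 1 (cut(5)): [8 7 6 5 1 3 2 0 4]
After op 2 (out_shuffle): [8 3 7 2 6 0 5 4 1]
After op 3 (reverse): [1 4 5 0 6 2 7 3 8]
After op 4 (reverse): [8 3 7 2 6 0 5 4 1]
After op 5 (in_shuffle): [6 8 0 3 5 7 4 2 1]
After op 6 (out_shuffle): [6 7 8 4 0 2 3 1 5]
After op 7 (reverse): [5 1 3 2 0 4 8 7 6]
After op 8 (cut(6)): [8 7 6 5 1 3 2 0 4]
Card 5 is at position 3.

Answer: 3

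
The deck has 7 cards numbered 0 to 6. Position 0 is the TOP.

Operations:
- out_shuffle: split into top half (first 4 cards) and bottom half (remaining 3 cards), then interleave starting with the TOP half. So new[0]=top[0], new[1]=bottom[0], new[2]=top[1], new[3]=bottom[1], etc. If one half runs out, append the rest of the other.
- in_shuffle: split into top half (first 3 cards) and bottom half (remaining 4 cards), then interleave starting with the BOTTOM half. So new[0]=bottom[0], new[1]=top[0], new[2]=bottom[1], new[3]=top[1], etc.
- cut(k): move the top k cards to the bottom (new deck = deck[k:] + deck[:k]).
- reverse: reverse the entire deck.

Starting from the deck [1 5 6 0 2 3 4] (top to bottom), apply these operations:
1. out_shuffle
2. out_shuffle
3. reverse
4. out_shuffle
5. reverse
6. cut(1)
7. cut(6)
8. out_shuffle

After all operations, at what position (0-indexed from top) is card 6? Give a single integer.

Answer: 6

Derivation:
After op 1 (out_shuffle): [1 2 5 3 6 4 0]
After op 2 (out_shuffle): [1 6 2 4 5 0 3]
After op 3 (reverse): [3 0 5 4 2 6 1]
After op 4 (out_shuffle): [3 2 0 6 5 1 4]
After op 5 (reverse): [4 1 5 6 0 2 3]
After op 6 (cut(1)): [1 5 6 0 2 3 4]
After op 7 (cut(6)): [4 1 5 6 0 2 3]
After op 8 (out_shuffle): [4 0 1 2 5 3 6]
Card 6 is at position 6.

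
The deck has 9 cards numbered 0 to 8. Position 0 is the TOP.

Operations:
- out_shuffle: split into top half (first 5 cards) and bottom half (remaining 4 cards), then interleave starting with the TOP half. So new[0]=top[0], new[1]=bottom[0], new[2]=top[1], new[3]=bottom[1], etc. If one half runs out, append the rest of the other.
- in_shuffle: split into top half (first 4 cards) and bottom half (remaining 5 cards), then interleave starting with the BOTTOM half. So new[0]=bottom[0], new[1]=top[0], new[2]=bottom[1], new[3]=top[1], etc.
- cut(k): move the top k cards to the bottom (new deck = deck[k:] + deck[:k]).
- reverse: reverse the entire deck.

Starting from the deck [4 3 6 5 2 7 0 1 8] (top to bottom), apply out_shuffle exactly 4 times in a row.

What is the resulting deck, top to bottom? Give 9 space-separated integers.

Answer: 4 2 8 5 1 6 0 3 7

Derivation:
After op 1 (out_shuffle): [4 7 3 0 6 1 5 8 2]
After op 2 (out_shuffle): [4 1 7 5 3 8 0 2 6]
After op 3 (out_shuffle): [4 8 1 0 7 2 5 6 3]
After op 4 (out_shuffle): [4 2 8 5 1 6 0 3 7]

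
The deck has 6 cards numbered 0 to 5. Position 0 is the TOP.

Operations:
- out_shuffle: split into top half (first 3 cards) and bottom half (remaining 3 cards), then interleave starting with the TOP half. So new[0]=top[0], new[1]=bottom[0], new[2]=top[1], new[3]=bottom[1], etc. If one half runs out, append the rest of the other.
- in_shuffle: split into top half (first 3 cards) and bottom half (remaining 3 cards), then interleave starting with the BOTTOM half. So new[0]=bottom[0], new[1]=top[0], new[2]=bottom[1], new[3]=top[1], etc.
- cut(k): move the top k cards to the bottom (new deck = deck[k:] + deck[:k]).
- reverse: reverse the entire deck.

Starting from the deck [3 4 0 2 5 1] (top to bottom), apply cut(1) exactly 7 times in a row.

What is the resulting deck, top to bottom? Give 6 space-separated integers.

After op 1 (cut(1)): [4 0 2 5 1 3]
After op 2 (cut(1)): [0 2 5 1 3 4]
After op 3 (cut(1)): [2 5 1 3 4 0]
After op 4 (cut(1)): [5 1 3 4 0 2]
After op 5 (cut(1)): [1 3 4 0 2 5]
After op 6 (cut(1)): [3 4 0 2 5 1]
After op 7 (cut(1)): [4 0 2 5 1 3]

Answer: 4 0 2 5 1 3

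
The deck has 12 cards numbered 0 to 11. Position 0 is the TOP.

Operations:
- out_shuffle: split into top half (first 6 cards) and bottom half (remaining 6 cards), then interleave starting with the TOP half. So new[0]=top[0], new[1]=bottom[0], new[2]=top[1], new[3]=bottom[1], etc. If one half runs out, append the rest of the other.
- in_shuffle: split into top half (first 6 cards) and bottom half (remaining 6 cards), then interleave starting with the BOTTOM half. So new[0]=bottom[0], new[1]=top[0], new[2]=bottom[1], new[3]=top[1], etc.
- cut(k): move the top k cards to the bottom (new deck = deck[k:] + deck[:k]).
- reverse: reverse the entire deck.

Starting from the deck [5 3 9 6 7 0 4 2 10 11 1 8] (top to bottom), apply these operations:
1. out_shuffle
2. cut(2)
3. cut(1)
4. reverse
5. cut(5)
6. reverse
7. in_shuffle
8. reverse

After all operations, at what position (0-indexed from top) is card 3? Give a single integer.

After op 1 (out_shuffle): [5 4 3 2 9 10 6 11 7 1 0 8]
After op 2 (cut(2)): [3 2 9 10 6 11 7 1 0 8 5 4]
After op 3 (cut(1)): [2 9 10 6 11 7 1 0 8 5 4 3]
After op 4 (reverse): [3 4 5 8 0 1 7 11 6 10 9 2]
After op 5 (cut(5)): [1 7 11 6 10 9 2 3 4 5 8 0]
After op 6 (reverse): [0 8 5 4 3 2 9 10 6 11 7 1]
After op 7 (in_shuffle): [9 0 10 8 6 5 11 4 7 3 1 2]
After op 8 (reverse): [2 1 3 7 4 11 5 6 8 10 0 9]
Card 3 is at position 2.

Answer: 2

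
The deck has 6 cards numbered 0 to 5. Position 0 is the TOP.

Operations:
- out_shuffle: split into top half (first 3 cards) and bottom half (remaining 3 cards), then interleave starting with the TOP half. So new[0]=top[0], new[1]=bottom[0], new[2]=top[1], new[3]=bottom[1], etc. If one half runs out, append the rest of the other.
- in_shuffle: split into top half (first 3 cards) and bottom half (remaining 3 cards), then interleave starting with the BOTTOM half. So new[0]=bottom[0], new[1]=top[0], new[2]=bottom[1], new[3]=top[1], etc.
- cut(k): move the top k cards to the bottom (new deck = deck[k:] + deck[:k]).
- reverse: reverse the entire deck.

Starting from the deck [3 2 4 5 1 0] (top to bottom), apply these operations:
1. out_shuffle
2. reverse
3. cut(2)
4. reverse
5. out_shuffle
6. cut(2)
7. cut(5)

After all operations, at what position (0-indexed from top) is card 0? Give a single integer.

Answer: 1

Derivation:
After op 1 (out_shuffle): [3 5 2 1 4 0]
After op 2 (reverse): [0 4 1 2 5 3]
After op 3 (cut(2)): [1 2 5 3 0 4]
After op 4 (reverse): [4 0 3 5 2 1]
After op 5 (out_shuffle): [4 5 0 2 3 1]
After op 6 (cut(2)): [0 2 3 1 4 5]
After op 7 (cut(5)): [5 0 2 3 1 4]
Card 0 is at position 1.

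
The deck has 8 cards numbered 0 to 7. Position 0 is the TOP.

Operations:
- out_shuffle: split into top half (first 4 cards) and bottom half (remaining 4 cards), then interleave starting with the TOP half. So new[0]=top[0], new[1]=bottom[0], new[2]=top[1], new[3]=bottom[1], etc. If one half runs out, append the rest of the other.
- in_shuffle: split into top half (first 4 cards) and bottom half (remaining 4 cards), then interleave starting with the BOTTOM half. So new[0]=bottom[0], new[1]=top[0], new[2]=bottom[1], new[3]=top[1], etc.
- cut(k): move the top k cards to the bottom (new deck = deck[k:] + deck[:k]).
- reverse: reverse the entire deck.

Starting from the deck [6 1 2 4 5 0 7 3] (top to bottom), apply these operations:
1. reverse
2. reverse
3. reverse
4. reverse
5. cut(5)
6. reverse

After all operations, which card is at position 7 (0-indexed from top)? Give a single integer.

After op 1 (reverse): [3 7 0 5 4 2 1 6]
After op 2 (reverse): [6 1 2 4 5 0 7 3]
After op 3 (reverse): [3 7 0 5 4 2 1 6]
After op 4 (reverse): [6 1 2 4 5 0 7 3]
After op 5 (cut(5)): [0 7 3 6 1 2 4 5]
After op 6 (reverse): [5 4 2 1 6 3 7 0]
Position 7: card 0.

Answer: 0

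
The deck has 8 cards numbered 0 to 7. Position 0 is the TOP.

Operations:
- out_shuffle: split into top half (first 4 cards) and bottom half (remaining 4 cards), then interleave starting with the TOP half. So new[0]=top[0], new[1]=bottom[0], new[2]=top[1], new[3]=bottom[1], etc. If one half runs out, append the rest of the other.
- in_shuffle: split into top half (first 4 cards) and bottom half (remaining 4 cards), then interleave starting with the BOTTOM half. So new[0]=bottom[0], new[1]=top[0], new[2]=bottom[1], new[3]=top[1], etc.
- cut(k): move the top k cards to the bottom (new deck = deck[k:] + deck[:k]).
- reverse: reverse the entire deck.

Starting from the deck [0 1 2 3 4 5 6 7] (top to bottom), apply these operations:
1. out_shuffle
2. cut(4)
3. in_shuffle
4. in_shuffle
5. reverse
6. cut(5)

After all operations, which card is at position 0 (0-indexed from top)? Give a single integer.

Answer: 3

Derivation:
After op 1 (out_shuffle): [0 4 1 5 2 6 3 7]
After op 2 (cut(4)): [2 6 3 7 0 4 1 5]
After op 3 (in_shuffle): [0 2 4 6 1 3 5 7]
After op 4 (in_shuffle): [1 0 3 2 5 4 7 6]
After op 5 (reverse): [6 7 4 5 2 3 0 1]
After op 6 (cut(5)): [3 0 1 6 7 4 5 2]
Position 0: card 3.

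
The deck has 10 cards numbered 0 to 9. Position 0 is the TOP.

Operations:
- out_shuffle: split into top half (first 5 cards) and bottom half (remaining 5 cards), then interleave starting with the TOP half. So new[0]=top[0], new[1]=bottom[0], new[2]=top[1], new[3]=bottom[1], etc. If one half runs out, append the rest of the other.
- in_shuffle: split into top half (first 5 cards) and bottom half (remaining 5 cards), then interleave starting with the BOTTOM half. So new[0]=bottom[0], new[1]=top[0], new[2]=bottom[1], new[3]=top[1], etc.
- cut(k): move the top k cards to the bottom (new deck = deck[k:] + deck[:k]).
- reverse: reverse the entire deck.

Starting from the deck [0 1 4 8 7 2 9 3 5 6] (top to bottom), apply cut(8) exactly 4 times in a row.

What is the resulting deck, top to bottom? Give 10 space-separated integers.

After op 1 (cut(8)): [5 6 0 1 4 8 7 2 9 3]
After op 2 (cut(8)): [9 3 5 6 0 1 4 8 7 2]
After op 3 (cut(8)): [7 2 9 3 5 6 0 1 4 8]
After op 4 (cut(8)): [4 8 7 2 9 3 5 6 0 1]

Answer: 4 8 7 2 9 3 5 6 0 1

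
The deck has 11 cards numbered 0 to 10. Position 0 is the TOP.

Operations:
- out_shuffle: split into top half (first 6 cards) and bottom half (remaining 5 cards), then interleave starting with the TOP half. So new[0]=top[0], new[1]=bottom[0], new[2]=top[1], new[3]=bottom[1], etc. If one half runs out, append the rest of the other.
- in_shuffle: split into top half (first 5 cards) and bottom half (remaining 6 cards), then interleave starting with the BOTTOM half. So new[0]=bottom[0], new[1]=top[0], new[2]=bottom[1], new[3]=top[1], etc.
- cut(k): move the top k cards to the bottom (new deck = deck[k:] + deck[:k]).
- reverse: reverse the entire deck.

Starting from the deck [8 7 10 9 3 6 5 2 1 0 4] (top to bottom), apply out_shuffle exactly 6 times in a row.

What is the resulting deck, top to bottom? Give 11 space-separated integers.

After op 1 (out_shuffle): [8 5 7 2 10 1 9 0 3 4 6]
After op 2 (out_shuffle): [8 9 5 0 7 3 2 4 10 6 1]
After op 3 (out_shuffle): [8 2 9 4 5 10 0 6 7 1 3]
After op 4 (out_shuffle): [8 0 2 6 9 7 4 1 5 3 10]
After op 5 (out_shuffle): [8 4 0 1 2 5 6 3 9 10 7]
After op 6 (out_shuffle): [8 6 4 3 0 9 1 10 2 7 5]

Answer: 8 6 4 3 0 9 1 10 2 7 5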